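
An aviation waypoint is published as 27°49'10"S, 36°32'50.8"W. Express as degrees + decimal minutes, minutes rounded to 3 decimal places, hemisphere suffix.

27° 49.167′ S, 36° 32.847′ W

Latitude: seconds/60 = 0.16667; minutes = 49 + 0.16667 = 49.16667
Lon: 32 + 50.8/60 = 32.84667′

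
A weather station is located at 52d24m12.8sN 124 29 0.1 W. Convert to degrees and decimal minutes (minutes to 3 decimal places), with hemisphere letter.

Latitude: seconds/60 = 0.21333; minutes = 24 + 0.21333 = 24.21333
Lon: 29 + 0.1/60 = 29.00167′

52° 24.213′ N, 124° 29.002′ W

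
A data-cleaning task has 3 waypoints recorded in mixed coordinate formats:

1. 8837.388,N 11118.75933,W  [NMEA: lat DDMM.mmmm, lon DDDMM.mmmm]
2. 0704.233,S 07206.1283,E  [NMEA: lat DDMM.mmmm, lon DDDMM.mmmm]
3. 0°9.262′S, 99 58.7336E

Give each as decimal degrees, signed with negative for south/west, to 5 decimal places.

1. 88.62313, -111.31266
2. -7.07055, 72.10214
3. -0.15437, 99.97889

Point 1:
  Latitude: degrees = first 2 digits = 88, minutes = 37.388; 88 + 37.388/60 = 88.623133
  N ⇒ keep positive
  λ: split at 3 digits → 111° and 18.75933′; 111 + 18.75933/60 = 111.312656
  hemisphere W, so the sign is −
Point 2:
  Latitude: split at 2 digits → 07° and 4.233′; 7 + 4.233/60 = 7.070550
  hemisphere S, so the sign is −
  λ: split at 3 digits → 072° and 6.1283′; 72 + 6.1283/60 = 72.102138
  E → positive
Point 3:
  Latitude: 9.262′ = 0.154367°; total 0.154367
  S ⇒ negate
  Longitude: 58.7336′ = 0.978893°; total 99.978893
  E ⇒ keep positive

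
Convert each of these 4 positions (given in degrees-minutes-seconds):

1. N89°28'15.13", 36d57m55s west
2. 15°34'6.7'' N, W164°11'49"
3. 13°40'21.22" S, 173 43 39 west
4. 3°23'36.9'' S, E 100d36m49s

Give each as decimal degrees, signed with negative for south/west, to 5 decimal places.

Point 1:
  Lat: 28′ + 15.13″ = 28.25217′; 89 + 28.25217/60 = 89.470869
  N ⇒ keep positive
  Longitude: 57′ + 55″ = 57.91667′; 36 + 57.91667/60 = 36.965278
  hemisphere W, so the sign is −
Point 2:
  φ: 15° + 34/60 + 6.7/3600 = 15 + 0.566667 + 0.001861 = 15.568528
  N ⇒ keep positive
  Longitude: 164 + 11/60 + 49/3600 = 164.196944
  W → negative
Point 3:
  φ: 40′ + 21.22″ = 40.35367′; 13 + 40.35367/60 = 13.672561
  S ⇒ negate
  λ: 173 + 43/60 + 39/3600 = 173.727500
  W ⇒ negate
Point 4:
  Latitude: 3° + 23/60 + 36.9/3600 = 3 + 0.383333 + 0.010250 = 3.393583
  S → negative
  Longitude: 100 + 36/60 + 49/3600 = 100.613611
  E ⇒ keep positive

1. 89.47087, -36.96528
2. 15.56853, -164.19694
3. -13.67256, -173.72750
4. -3.39358, 100.61361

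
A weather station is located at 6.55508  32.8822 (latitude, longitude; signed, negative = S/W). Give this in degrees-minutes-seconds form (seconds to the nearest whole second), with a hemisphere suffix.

6°33′18″ N, 32°52′56″ E

φ: whole degrees 6; 33.30480′ → 33′ and 18.29″
Longitude: whole degrees 32; 52.93200′ → 52′ and 55.92″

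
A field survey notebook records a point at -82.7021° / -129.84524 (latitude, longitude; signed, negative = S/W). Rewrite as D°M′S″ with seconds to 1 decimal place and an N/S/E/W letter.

82°42′7.6″ S, 129°50′42.9″ W

Latitude is negative → S; |value| = 82.702100
φ: 0.702100° → 42.12600′; 0.12600 × 60 = 7.560″
Longitude is negative → W; |value| = 129.845240
Longitude: 0.845240° → 50.71440′; 0.71440 × 60 = 42.864″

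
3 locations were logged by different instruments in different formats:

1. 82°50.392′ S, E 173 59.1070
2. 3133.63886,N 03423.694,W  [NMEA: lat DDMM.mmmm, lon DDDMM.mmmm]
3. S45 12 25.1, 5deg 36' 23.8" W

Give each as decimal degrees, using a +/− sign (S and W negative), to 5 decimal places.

Point 1:
  Latitude: 82 + 50.392/60 = 82.839867
  S → negative
  λ: 59.107′ = 0.985117°; total 173.985117
  E ⇒ keep positive
Point 2:
  φ: split at 2 digits → 31° and 33.63886′; 31 + 33.63886/60 = 31.560648
  N ⇒ keep positive
  Longitude: degrees = first 3 digits = 34, minutes = 23.694; 34 + 23.694/60 = 34.394900
  W ⇒ negate
Point 3:
  Lat: 45° + 12/60 + 25.1/3600 = 45 + 0.200000 + 0.006972 = 45.206972
  S ⇒ negate
  λ: 5 + 36/60 + 23.8/3600 = 5.606611
  W → negative

1. -82.83987, 173.98512
2. 31.56065, -34.39490
3. -45.20697, -5.60661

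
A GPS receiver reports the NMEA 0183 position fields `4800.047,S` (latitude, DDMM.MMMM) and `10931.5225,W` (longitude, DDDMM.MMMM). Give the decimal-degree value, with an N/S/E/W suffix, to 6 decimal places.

48.000783° S, 109.525375° W

Latitude: split at 2 digits → 48° and 0.047′; 48 + 0.047/60 = 48.0007833
λ: split at 3 digits → 109° and 31.5225′; 109 + 31.5225/60 = 109.5253750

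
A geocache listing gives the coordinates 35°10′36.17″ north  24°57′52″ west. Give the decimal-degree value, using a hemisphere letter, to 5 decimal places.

Latitude: 35° + 10/60 + 36.17/3600 = 35 + 0.166667 + 0.010047 = 35.176714
λ: 24 + 57/60 + 52/3600 = 24.964444

35.17671° N, 24.96444° W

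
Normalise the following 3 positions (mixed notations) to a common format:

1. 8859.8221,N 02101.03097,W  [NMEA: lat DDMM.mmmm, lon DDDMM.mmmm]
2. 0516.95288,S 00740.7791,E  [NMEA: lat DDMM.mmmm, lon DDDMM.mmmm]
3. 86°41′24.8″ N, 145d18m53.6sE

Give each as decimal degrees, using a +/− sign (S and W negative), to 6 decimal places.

1. 88.997035, -21.017183
2. -5.282548, 7.679652
3. 86.690222, 145.314889

Point 1:
  φ: degrees = first 2 digits = 88, minutes = 59.8221; 88 + 59.8221/60 = 88.9970350
  N → positive
  Lon: degrees = first 3 digits = 21, minutes = 1.03097; 21 + 1.03097/60 = 21.0171828
  W ⇒ negate
Point 2:
  φ: degrees = first 2 digits = 5, minutes = 16.95288; 5 + 16.95288/60 = 5.2825480
  S → negative
  Lon: degrees = first 3 digits = 7, minutes = 40.7791; 7 + 40.7791/60 = 7.6796517
  E ⇒ keep positive
Point 3:
  φ: 86 + 41/60 + 24.8/3600 = 86.6902222
  N → positive
  Longitude: 18′ + 53.6″ = 18.89333′; 145 + 18.89333/60 = 145.3148889
  E → positive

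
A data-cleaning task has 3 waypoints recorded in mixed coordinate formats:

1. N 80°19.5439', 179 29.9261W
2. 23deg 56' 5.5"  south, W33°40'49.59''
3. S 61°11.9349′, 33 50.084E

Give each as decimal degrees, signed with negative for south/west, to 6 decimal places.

1. 80.325732, -179.498768
2. -23.934861, -33.680442
3. -61.198915, 33.834733

Point 1:
  Latitude: 19.5439′ = 0.325732°; total 80.3257317
  N ⇒ keep positive
  λ: 179 + 29.9261/60 = 179.4987683
  hemisphere W, so the sign is −
Point 2:
  φ: 23 + 56/60 + 5.5/3600 = 23.9348611
  S → negative
  Longitude: 40′ + 49.59″ = 40.82650′; 33 + 40.82650/60 = 33.6804417
  W → negative
Point 3:
  Latitude: 11.9349′ = 0.198915°; total 61.1989150
  S ⇒ negate
  Longitude: 50.084′ = 0.834733°; total 33.8347333
  E ⇒ keep positive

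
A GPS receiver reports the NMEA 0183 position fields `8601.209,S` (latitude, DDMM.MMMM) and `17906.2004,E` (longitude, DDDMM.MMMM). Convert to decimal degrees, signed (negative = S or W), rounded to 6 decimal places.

-86.020150, 179.103340

Lat: split at 2 digits → 86° and 1.209′; 86 + 1.209/60 = 86.0201500
S → negative
λ: degrees = first 3 digits = 179, minutes = 6.2004; 179 + 6.2004/60 = 179.1033400
E → positive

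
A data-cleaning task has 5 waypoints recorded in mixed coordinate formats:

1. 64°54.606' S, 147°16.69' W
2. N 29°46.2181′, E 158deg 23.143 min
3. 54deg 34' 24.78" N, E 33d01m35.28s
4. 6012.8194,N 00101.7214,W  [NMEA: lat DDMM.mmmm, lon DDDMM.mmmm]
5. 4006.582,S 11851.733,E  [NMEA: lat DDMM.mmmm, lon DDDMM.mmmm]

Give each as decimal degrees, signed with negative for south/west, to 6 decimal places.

1. -64.910100, -147.278167
2. 29.770302, 158.385717
3. 54.573550, 33.026467
4. 60.213657, -1.028690
5. -40.109700, 118.862217

Point 1:
  φ: 54.606′ = 0.910100°; total 64.9101000
  S ⇒ negate
  Lon: 147 + 16.69/60 = 147.2781667
  W ⇒ negate
Point 2:
  Lat: 46.2181′ = 0.770302°; total 29.7703017
  N ⇒ keep positive
  Lon: 158 + 23.143/60 = 158.3857167
  E → positive
Point 3:
  Latitude: 34′ + 24.78″ = 34.41300′; 54 + 34.41300/60 = 54.5735500
  N ⇒ keep positive
  Longitude: 33° + 1/60 + 35.28/3600 = 33 + 0.016667 + 0.009800 = 33.0264667
  E ⇒ keep positive
Point 4:
  φ: split at 2 digits → 60° and 12.8194′; 60 + 12.8194/60 = 60.2136567
  N ⇒ keep positive
  Lon: degrees = first 3 digits = 1, minutes = 1.7214; 1 + 1.7214/60 = 1.0286900
  W → negative
Point 5:
  Lat: degrees = first 2 digits = 40, minutes = 6.582; 40 + 6.582/60 = 40.1097000
  S → negative
  λ: split at 3 digits → 118° and 51.733′; 118 + 51.733/60 = 118.8622167
  E → positive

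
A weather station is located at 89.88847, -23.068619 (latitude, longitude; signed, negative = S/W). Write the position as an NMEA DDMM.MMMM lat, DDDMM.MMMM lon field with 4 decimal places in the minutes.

Latitude: minutes = (89.888470 − 89) × 60 = 53.308200
Longitude is negative → W; |value| = 23.068619
Lon: 23° + 0.068619 × 60 = 23° 4.117140′

8953.3082,N / 02304.1171,W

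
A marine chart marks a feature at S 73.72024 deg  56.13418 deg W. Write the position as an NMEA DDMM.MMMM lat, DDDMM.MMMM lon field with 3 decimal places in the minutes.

7343.214,S / 05608.051,W

φ: minutes = (73.720240 − 73) × 60 = 43.21440
Lon: minutes = (56.134180 − 56) × 60 = 8.05080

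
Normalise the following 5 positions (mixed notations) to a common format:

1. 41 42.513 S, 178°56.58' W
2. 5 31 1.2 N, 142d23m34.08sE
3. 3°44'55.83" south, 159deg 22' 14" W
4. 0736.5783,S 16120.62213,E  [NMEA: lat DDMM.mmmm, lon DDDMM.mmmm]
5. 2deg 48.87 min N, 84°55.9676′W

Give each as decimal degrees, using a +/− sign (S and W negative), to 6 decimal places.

1. -41.708550, -178.943000
2. 5.517000, 142.392800
3. -3.748842, -159.370556
4. -7.609638, 161.343702
5. 2.814500, -84.932793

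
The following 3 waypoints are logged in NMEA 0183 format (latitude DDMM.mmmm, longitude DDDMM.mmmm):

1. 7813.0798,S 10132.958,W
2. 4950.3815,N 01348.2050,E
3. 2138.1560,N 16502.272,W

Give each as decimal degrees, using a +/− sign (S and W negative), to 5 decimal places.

1. -78.21800, -101.54930
2. 49.83969, 13.80342
3. 21.63593, -165.03787

Point 1:
  Lat: split at 2 digits → 78° and 13.0798′; 78 + 13.0798/60 = 78.217997
  S → negative
  Lon: split at 3 digits → 101° and 32.958′; 101 + 32.958/60 = 101.549300
  W ⇒ negate
Point 2:
  Lat: split at 2 digits → 49° and 50.3815′; 49 + 50.3815/60 = 49.839692
  N → positive
  λ: split at 3 digits → 013° and 48.205′; 13 + 48.205/60 = 13.803417
  E → positive
Point 3:
  Lat: degrees = first 2 digits = 21, minutes = 38.156; 21 + 38.156/60 = 21.635933
  N ⇒ keep positive
  Lon: degrees = first 3 digits = 165, minutes = 2.272; 165 + 2.272/60 = 165.037867
  W → negative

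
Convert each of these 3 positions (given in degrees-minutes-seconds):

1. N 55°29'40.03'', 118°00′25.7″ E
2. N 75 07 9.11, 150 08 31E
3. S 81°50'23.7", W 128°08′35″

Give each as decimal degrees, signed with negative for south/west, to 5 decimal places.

1. 55.49445, 118.00714
2. 75.11920, 150.14194
3. -81.83992, -128.14306

Point 1:
  Latitude: 55° + 29/60 + 40.03/3600 = 55 + 0.483333 + 0.011119 = 55.494453
  N → positive
  Lon: 118° + 0/60 + 25.7/3600 = 118 + 0.000000 + 0.007139 = 118.007139
  E → positive
Point 2:
  φ: 7′ + 9.11″ = 7.15183′; 75 + 7.15183/60 = 75.119197
  N → positive
  Lon: 150° + 8/60 + 31/3600 = 150 + 0.133333 + 0.008611 = 150.141944
  E → positive
Point 3:
  φ: 81 + 50/60 + 23.7/3600 = 81.839917
  hemisphere S, so the sign is −
  Longitude: 128 + 8/60 + 35/3600 = 128.143056
  W → negative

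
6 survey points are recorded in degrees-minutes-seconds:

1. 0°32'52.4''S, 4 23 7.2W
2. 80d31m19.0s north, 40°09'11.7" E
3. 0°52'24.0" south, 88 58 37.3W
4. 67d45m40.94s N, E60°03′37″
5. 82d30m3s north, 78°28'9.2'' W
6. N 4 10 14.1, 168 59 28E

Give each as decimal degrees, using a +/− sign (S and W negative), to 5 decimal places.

Point 1:
  Lat: 0° + 32/60 + 52.4/3600 = 0 + 0.533333 + 0.014556 = 0.547889
  S ⇒ negate
  Longitude: 23′ + 7.2″ = 23.12000′; 4 + 23.12000/60 = 4.385333
  W ⇒ negate
Point 2:
  φ: 31′ + 19″ = 31.31667′; 80 + 31.31667/60 = 80.521944
  N ⇒ keep positive
  Lon: 40° + 9/60 + 11.7/3600 = 40 + 0.150000 + 0.003250 = 40.153250
  E → positive
Point 3:
  Latitude: 0 + 52/60 + 24/3600 = 0.873333
  S → negative
  Longitude: 88° + 58/60 + 37.3/3600 = 88 + 0.966667 + 0.010361 = 88.977028
  hemisphere W, so the sign is −
Point 4:
  φ: 67° + 45/60 + 40.94/3600 = 67 + 0.750000 + 0.011372 = 67.761372
  N → positive
  Longitude: 60 + 3/60 + 37/3600 = 60.060278
  E → positive
Point 5:
  φ: 82° + 30/60 + 3/3600 = 82 + 0.500000 + 0.000833 = 82.500833
  N ⇒ keep positive
  Lon: 78° + 28/60 + 9.2/3600 = 78 + 0.466667 + 0.002556 = 78.469222
  W ⇒ negate
Point 6:
  Lat: 4° + 10/60 + 14.1/3600 = 4 + 0.166667 + 0.003917 = 4.170583
  N ⇒ keep positive
  Longitude: 168° + 59/60 + 28/3600 = 168 + 0.983333 + 0.007778 = 168.991111
  E → positive

1. -0.54789, -4.38533
2. 80.52194, 40.15325
3. -0.87333, -88.97703
4. 67.76137, 60.06028
5. 82.50083, -78.46922
6. 4.17058, 168.99111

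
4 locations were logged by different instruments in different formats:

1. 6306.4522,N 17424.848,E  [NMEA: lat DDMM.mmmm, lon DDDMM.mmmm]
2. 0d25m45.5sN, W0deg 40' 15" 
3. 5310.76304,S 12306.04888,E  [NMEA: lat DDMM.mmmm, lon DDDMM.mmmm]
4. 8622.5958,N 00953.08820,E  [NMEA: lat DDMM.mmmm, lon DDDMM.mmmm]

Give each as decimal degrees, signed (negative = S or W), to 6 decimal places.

Point 1:
  φ: degrees = first 2 digits = 63, minutes = 6.4522; 63 + 6.4522/60 = 63.1075367
  N ⇒ keep positive
  Lon: split at 3 digits → 174° and 24.848′; 174 + 24.848/60 = 174.4141333
  E → positive
Point 2:
  φ: 25′ + 45.5″ = 25.75833′; 0 + 25.75833/60 = 0.4293056
  N → positive
  λ: 0 + 40/60 + 15/3600 = 0.6708333
  W ⇒ negate
Point 3:
  Latitude: split at 2 digits → 53° and 10.76304′; 53 + 10.76304/60 = 53.1793840
  S ⇒ negate
  λ: split at 3 digits → 123° and 6.04888′; 123 + 6.04888/60 = 123.1008147
  E ⇒ keep positive
Point 4:
  Latitude: degrees = first 2 digits = 86, minutes = 22.5958; 86 + 22.5958/60 = 86.3765967
  N → positive
  Lon: degrees = first 3 digits = 9, minutes = 53.0882; 9 + 53.0882/60 = 9.8848033
  E → positive

1. 63.107537, 174.414133
2. 0.429306, -0.670833
3. -53.179384, 123.100815
4. 86.376597, 9.884803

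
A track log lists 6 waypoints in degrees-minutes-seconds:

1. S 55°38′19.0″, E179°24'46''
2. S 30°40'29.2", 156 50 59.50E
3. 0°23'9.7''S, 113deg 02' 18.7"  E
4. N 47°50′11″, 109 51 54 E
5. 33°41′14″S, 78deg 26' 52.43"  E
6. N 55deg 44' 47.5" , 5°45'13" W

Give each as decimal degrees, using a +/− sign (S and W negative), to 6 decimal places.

Point 1:
  Lat: 55 + 38/60 + 19/3600 = 55.6386111
  S ⇒ negate
  Lon: 179 + 24/60 + 46/3600 = 179.4127778
  E ⇒ keep positive
Point 2:
  Latitude: 30 + 40/60 + 29.2/3600 = 30.6747778
  S → negative
  Lon: 156° + 50/60 + 59.5/3600 = 156 + 0.833333 + 0.016528 = 156.8498611
  E → positive
Point 3:
  φ: 0 + 23/60 + 9.7/3600 = 0.3860278
  S → negative
  λ: 2′ + 18.7″ = 2.31167′; 113 + 2.31167/60 = 113.0385278
  E ⇒ keep positive
Point 4:
  Lat: 50′ + 11″ = 50.18333′; 47 + 50.18333/60 = 47.8363889
  N ⇒ keep positive
  Lon: 51′ + 54″ = 51.90000′; 109 + 51.90000/60 = 109.8650000
  E → positive
Point 5:
  Latitude: 33 + 41/60 + 14/3600 = 33.6872222
  S ⇒ negate
  Lon: 78 + 26/60 + 52.43/3600 = 78.4478972
  E ⇒ keep positive
Point 6:
  Lat: 44′ + 47.5″ = 44.79167′; 55 + 44.79167/60 = 55.7465278
  N ⇒ keep positive
  Lon: 45′ + 13″ = 45.21667′; 5 + 45.21667/60 = 5.7536111
  W → negative

1. -55.638611, 179.412778
2. -30.674778, 156.849861
3. -0.386028, 113.038528
4. 47.836389, 109.865000
5. -33.687222, 78.447897
6. 55.746528, -5.753611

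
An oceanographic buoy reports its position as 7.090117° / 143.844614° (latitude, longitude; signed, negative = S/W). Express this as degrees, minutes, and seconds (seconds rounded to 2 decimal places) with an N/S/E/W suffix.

Latitude: 0.090117° → 5.40702′; 0.40702 × 60 = 24.4212″
Longitude: 0.844614° → 50.67684′; 0.67684 × 60 = 40.6104″

7°05′24.42″ N, 143°50′40.61″ E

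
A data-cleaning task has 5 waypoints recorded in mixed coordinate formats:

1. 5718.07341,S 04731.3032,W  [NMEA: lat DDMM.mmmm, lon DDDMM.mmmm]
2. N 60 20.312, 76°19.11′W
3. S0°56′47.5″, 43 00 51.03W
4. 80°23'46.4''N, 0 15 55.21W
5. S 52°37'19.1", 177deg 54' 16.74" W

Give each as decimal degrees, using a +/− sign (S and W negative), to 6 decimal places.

Point 1:
  Lat: degrees = first 2 digits = 57, minutes = 18.07341; 57 + 18.07341/60 = 57.3012235
  hemisphere S, so the sign is −
  Longitude: degrees = first 3 digits = 47, minutes = 31.3032; 47 + 31.3032/60 = 47.5217200
  W → negative
Point 2:
  Lat: 60 + 20.312/60 = 60.3385333
  N ⇒ keep positive
  Lon: 19.11′ = 0.318500°; total 76.3185000
  hemisphere W, so the sign is −
Point 3:
  Lat: 0 + 56/60 + 47.5/3600 = 0.9465278
  S ⇒ negate
  Longitude: 0′ + 51.03″ = 0.85050′; 43 + 0.85050/60 = 43.0141750
  hemisphere W, so the sign is −
Point 4:
  Latitude: 23′ + 46.4″ = 23.77333′; 80 + 23.77333/60 = 80.3962222
  N → positive
  Longitude: 0° + 15/60 + 55.21/3600 = 0 + 0.250000 + 0.015336 = 0.2653361
  W ⇒ negate
Point 5:
  φ: 52° + 37/60 + 19.1/3600 = 52 + 0.616667 + 0.005306 = 52.6219722
  hemisphere S, so the sign is −
  λ: 54′ + 16.74″ = 54.27900′; 177 + 54.27900/60 = 177.9046500
  W → negative

1. -57.301224, -47.521720
2. 60.338533, -76.318500
3. -0.946528, -43.014175
4. 80.396222, -0.265336
5. -52.621972, -177.904650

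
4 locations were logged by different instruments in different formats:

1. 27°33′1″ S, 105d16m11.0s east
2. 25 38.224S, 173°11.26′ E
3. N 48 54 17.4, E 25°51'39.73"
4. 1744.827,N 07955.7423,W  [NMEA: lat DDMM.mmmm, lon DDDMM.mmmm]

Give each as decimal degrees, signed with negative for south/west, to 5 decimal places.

Point 1:
  φ: 33′ + 1″ = 33.01667′; 27 + 33.01667/60 = 27.550278
  S ⇒ negate
  λ: 16′ + 11″ = 16.18333′; 105 + 16.18333/60 = 105.269722
  E ⇒ keep positive
Point 2:
  Latitude: 38.224′ = 0.637067°; total 25.637067
  S ⇒ negate
  Longitude: 11.26′ = 0.187667°; total 173.187667
  E → positive
Point 3:
  φ: 54′ + 17.4″ = 54.29000′; 48 + 54.29000/60 = 48.904833
  N → positive
  Lon: 51′ + 39.73″ = 51.66217′; 25 + 51.66217/60 = 25.861036
  E ⇒ keep positive
Point 4:
  φ: degrees = first 2 digits = 17, minutes = 44.827; 17 + 44.827/60 = 17.747117
  N → positive
  Lon: degrees = first 3 digits = 79, minutes = 55.7423; 79 + 55.7423/60 = 79.929038
  W ⇒ negate

1. -27.55028, 105.26972
2. -25.63707, 173.18767
3. 48.90483, 25.86104
4. 17.74712, -79.92904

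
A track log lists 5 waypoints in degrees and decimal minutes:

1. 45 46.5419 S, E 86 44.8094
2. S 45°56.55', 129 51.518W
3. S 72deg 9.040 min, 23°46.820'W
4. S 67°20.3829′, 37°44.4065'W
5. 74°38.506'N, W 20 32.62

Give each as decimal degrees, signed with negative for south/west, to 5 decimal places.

1. -45.77570, 86.74682
2. -45.94250, -129.85863
3. -72.15067, -23.78033
4. -67.33972, -37.74011
5. 74.64177, -20.54367

Point 1:
  φ: 46.5419′ = 0.775698°; total 45.775698
  S ⇒ negate
  λ: 86 + 44.8094/60 = 86.746823
  E ⇒ keep positive
Point 2:
  Latitude: 56.55′ = 0.942500°; total 45.942500
  hemisphere S, so the sign is −
  λ: 51.518′ = 0.858633°; total 129.858633
  W → negative
Point 3:
  φ: 9.04′ = 0.150667°; total 72.150667
  hemisphere S, so the sign is −
  λ: 23 + 46.82/60 = 23.780333
  hemisphere W, so the sign is −
Point 4:
  φ: 20.3829′ = 0.339715°; total 67.339715
  S → negative
  λ: 37 + 44.4065/60 = 37.740108
  W → negative
Point 5:
  φ: 38.506′ = 0.641767°; total 74.641767
  N ⇒ keep positive
  λ: 32.62′ = 0.543667°; total 20.543667
  W → negative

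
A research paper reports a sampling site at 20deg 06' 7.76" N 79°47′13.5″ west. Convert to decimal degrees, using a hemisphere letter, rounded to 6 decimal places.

φ: 20 + 6/60 + 7.76/3600 = 20.1021556
λ: 79 + 47/60 + 13.5/3600 = 79.7870833

20.102156° N, 79.787083° W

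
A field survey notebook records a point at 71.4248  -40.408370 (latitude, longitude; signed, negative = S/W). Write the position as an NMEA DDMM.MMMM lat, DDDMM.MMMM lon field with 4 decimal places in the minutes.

7125.4880,N / 04024.5022,W

Lat: fractional part 0.424800 → 25.488000 minutes
Longitude is negative → W; |value| = 40.408370
λ: minutes = (40.408370 − 40) × 60 = 24.502200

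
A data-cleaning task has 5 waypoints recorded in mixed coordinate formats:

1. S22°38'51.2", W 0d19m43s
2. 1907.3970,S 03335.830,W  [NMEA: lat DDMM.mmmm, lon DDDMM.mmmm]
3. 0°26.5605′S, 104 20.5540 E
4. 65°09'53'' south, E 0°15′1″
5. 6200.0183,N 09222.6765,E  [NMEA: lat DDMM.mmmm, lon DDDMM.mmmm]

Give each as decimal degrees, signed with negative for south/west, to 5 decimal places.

1. -22.64756, -0.32861
2. -19.12328, -33.59717
3. -0.44268, 104.34257
4. -65.16472, 0.25028
5. 62.00031, 92.37794

Point 1:
  Lat: 22 + 38/60 + 51.2/3600 = 22.647556
  S → negative
  Lon: 0° + 19/60 + 43/3600 = 0 + 0.316667 + 0.011944 = 0.328611
  W → negative
Point 2:
  φ: split at 2 digits → 19° and 7.397′; 19 + 7.397/60 = 19.123283
  S → negative
  Longitude: split at 3 digits → 033° and 35.83′; 33 + 35.83/60 = 33.597167
  hemisphere W, so the sign is −
Point 3:
  Lat: 0 + 26.5605/60 = 0.442675
  S → negative
  λ: 104 + 20.554/60 = 104.342567
  E → positive
Point 4:
  Lat: 65 + 9/60 + 53/3600 = 65.164722
  hemisphere S, so the sign is −
  Longitude: 0 + 15/60 + 1/3600 = 0.250278
  E → positive
Point 5:
  φ: split at 2 digits → 62° and 0.0183′; 62 + 0.0183/60 = 62.000305
  N ⇒ keep positive
  Lon: split at 3 digits → 092° and 22.6765′; 92 + 22.6765/60 = 92.377942
  E ⇒ keep positive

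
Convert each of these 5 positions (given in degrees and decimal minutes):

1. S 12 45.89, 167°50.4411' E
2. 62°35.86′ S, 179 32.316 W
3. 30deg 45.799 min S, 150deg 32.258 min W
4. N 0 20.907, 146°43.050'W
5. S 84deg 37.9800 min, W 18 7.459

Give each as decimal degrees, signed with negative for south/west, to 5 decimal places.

Point 1:
  Latitude: 12 + 45.89/60 = 12.764833
  S → negative
  Longitude: 50.4411′ = 0.840685°; total 167.840685
  E ⇒ keep positive
Point 2:
  Latitude: 35.86′ = 0.597667°; total 62.597667
  hemisphere S, so the sign is −
  Lon: 32.316′ = 0.538600°; total 179.538600
  hemisphere W, so the sign is −
Point 3:
  Latitude: 30 + 45.799/60 = 30.763317
  hemisphere S, so the sign is −
  λ: 32.258′ = 0.537633°; total 150.537633
  W ⇒ negate
Point 4:
  Lat: 20.907′ = 0.348450°; total 0.348450
  N ⇒ keep positive
  Lon: 146 + 43.05/60 = 146.717500
  W → negative
Point 5:
  Lat: 84 + 37.98/60 = 84.633000
  hemisphere S, so the sign is −
  Longitude: 7.459′ = 0.124317°; total 18.124317
  W ⇒ negate

1. -12.76483, 167.84069
2. -62.59767, -179.53860
3. -30.76332, -150.53763
4. 0.34845, -146.71750
5. -84.63300, -18.12432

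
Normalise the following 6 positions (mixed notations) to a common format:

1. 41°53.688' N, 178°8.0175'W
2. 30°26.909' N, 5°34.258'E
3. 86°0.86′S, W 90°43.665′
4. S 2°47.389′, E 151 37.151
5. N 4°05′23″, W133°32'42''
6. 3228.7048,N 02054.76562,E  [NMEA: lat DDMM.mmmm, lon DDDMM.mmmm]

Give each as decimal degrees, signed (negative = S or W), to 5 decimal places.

1. 41.89480, -178.13363
2. 30.44848, 5.57097
3. -86.01433, -90.72775
4. -2.78982, 151.61918
5. 4.08972, -133.54500
6. 32.47841, 20.91276

Point 1:
  Latitude: 41 + 53.688/60 = 41.894800
  N → positive
  Lon: 8.0175′ = 0.133625°; total 178.133625
  W ⇒ negate
Point 2:
  Lat: 30 + 26.909/60 = 30.448483
  N ⇒ keep positive
  λ: 34.258′ = 0.570967°; total 5.570967
  E ⇒ keep positive
Point 3:
  Lat: 86 + 0.86/60 = 86.014333
  S ⇒ negate
  Longitude: 90 + 43.665/60 = 90.727750
  W → negative
Point 4:
  Latitude: 2 + 47.389/60 = 2.789817
  S → negative
  λ: 37.151′ = 0.619183°; total 151.619183
  E → positive
Point 5:
  Latitude: 5′ + 23″ = 5.38333′; 4 + 5.38333/60 = 4.089722
  N ⇒ keep positive
  Lon: 133 + 32/60 + 42/3600 = 133.545000
  hemisphere W, so the sign is −
Point 6:
  Latitude: split at 2 digits → 32° and 28.7048′; 32 + 28.7048/60 = 32.478413
  N → positive
  Longitude: split at 3 digits → 020° and 54.76562′; 20 + 54.76562/60 = 20.912760
  E ⇒ keep positive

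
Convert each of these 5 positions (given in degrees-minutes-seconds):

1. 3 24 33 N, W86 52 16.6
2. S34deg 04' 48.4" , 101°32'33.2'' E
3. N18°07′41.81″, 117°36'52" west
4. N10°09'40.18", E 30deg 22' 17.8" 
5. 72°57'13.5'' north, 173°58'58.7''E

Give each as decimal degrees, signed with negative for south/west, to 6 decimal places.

1. 3.409167, -86.871278
2. -34.080111, 101.542556
3. 18.128281, -117.614444
4. 10.161161, 30.371611
5. 72.953750, 173.982972

Point 1:
  Latitude: 3 + 24/60 + 33/3600 = 3.4091667
  N → positive
  λ: 86 + 52/60 + 16.6/3600 = 86.8712778
  W → negative
Point 2:
  Latitude: 4′ + 48.4″ = 4.80667′; 34 + 4.80667/60 = 34.0801111
  hemisphere S, so the sign is −
  Longitude: 32′ + 33.2″ = 32.55333′; 101 + 32.55333/60 = 101.5425556
  E ⇒ keep positive
Point 3:
  φ: 18° + 7/60 + 41.81/3600 = 18 + 0.116667 + 0.011614 = 18.1282806
  N → positive
  λ: 117 + 36/60 + 52/3600 = 117.6144444
  W ⇒ negate
Point 4:
  Lat: 10° + 9/60 + 40.18/3600 = 10 + 0.150000 + 0.011161 = 10.1611611
  N ⇒ keep positive
  Longitude: 30° + 22/60 + 17.8/3600 = 30 + 0.366667 + 0.004944 = 30.3716111
  E ⇒ keep positive
Point 5:
  φ: 72° + 57/60 + 13.5/3600 = 72 + 0.950000 + 0.003750 = 72.9537500
  N → positive
  Lon: 58′ + 58.7″ = 58.97833′; 173 + 58.97833/60 = 173.9829722
  E ⇒ keep positive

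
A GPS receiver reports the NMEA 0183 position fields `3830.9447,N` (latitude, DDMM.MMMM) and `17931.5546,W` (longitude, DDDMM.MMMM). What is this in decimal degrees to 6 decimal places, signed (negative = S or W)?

Lat: degrees = first 2 digits = 38, minutes = 30.9447; 38 + 30.9447/60 = 38.5157450
N → positive
Longitude: split at 3 digits → 179° and 31.5546′; 179 + 31.5546/60 = 179.5259100
W → negative

38.515745, -179.525910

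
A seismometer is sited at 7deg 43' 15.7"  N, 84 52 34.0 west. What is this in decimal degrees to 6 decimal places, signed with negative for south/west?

7.721028, -84.876111

Lat: 7 + 43/60 + 15.7/3600 = 7.7210278
N → positive
Longitude: 84° + 52/60 + 34/3600 = 84 + 0.866667 + 0.009444 = 84.8761111
W → negative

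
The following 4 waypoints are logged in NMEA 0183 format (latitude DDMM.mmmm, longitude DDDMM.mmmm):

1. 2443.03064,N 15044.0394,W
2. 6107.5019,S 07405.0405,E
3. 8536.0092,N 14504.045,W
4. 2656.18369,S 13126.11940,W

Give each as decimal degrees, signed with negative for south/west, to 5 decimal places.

1. 24.71718, -150.73399
2. -61.12503, 74.08401
3. 85.60015, -145.06742
4. -26.93639, -131.43532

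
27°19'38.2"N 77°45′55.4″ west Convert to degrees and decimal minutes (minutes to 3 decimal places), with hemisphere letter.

Latitude: seconds/60 = 0.63667; minutes = 19 + 0.63667 = 19.63667
λ: 45 + 55.4/60 = 45.92333′

27° 19.637′ N, 77° 45.923′ W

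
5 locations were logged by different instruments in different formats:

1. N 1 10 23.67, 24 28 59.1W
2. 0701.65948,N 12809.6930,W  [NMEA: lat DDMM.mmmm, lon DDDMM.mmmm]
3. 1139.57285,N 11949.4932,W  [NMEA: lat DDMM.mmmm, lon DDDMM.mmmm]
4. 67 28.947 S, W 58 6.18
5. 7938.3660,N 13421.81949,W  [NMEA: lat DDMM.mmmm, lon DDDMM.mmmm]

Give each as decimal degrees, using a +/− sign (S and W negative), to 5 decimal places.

Point 1:
  φ: 1° + 10/60 + 23.67/3600 = 1 + 0.166667 + 0.006575 = 1.173242
  N → positive
  Longitude: 28′ + 59.1″ = 28.98500′; 24 + 28.98500/60 = 24.483083
  W ⇒ negate
Point 2:
  Lat: split at 2 digits → 07° and 1.65948′; 7 + 1.65948/60 = 7.027658
  N → positive
  λ: split at 3 digits → 128° and 9.693′; 128 + 9.693/60 = 128.161550
  W → negative
Point 3:
  Lat: split at 2 digits → 11° and 39.57285′; 11 + 39.57285/60 = 11.659548
  N → positive
  Lon: degrees = first 3 digits = 119, minutes = 49.4932; 119 + 49.4932/60 = 119.824887
  W ⇒ negate
Point 4:
  φ: 67 + 28.947/60 = 67.482450
  S → negative
  Lon: 6.18′ = 0.103000°; total 58.103000
  W → negative
Point 5:
  Latitude: split at 2 digits → 79° and 38.366′; 79 + 38.366/60 = 79.639433
  N ⇒ keep positive
  Lon: split at 3 digits → 134° and 21.81949′; 134 + 21.81949/60 = 134.363658
  hemisphere W, so the sign is −

1. 1.17324, -24.48308
2. 7.02766, -128.16155
3. 11.65955, -119.82489
4. -67.48245, -58.10300
5. 79.63943, -134.36366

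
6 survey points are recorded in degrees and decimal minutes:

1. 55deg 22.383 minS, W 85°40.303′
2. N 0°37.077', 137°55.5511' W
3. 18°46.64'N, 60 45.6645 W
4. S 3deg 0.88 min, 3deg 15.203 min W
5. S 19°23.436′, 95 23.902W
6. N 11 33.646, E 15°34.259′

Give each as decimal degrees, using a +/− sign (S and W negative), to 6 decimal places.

1. -55.373050, -85.671717
2. 0.617950, -137.925852
3. 18.777333, -60.761075
4. -3.014667, -3.253383
5. -19.390600, -95.398367
6. 11.560767, 15.570983

Point 1:
  φ: 55 + 22.383/60 = 55.3730500
  S ⇒ negate
  Lon: 85 + 40.303/60 = 85.6717167
  hemisphere W, so the sign is −
Point 2:
  φ: 0 + 37.077/60 = 0.6179500
  N ⇒ keep positive
  Lon: 55.5511′ = 0.925852°; total 137.9258517
  W ⇒ negate
Point 3:
  φ: 18 + 46.64/60 = 18.7773333
  N ⇒ keep positive
  λ: 45.6645′ = 0.761075°; total 60.7610750
  W ⇒ negate
Point 4:
  φ: 3 + 0.88/60 = 3.0146667
  hemisphere S, so the sign is −
  Lon: 3 + 15.203/60 = 3.2533833
  W ⇒ negate
Point 5:
  Latitude: 23.436′ = 0.390600°; total 19.3906000
  S ⇒ negate
  Lon: 95 + 23.902/60 = 95.3983667
  W ⇒ negate
Point 6:
  φ: 11 + 33.646/60 = 11.5607667
  N ⇒ keep positive
  Longitude: 15 + 34.259/60 = 15.5709833
  E ⇒ keep positive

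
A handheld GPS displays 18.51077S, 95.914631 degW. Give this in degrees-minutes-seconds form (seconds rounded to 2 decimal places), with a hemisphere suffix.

18°30′38.77″ S, 95°54′52.67″ W

Latitude: 0.510770° → 30.64620′; 0.64620 × 60 = 38.7720″
λ: 0.914631 × 60 = 54.87786′ → 54′, remainder × 60 = 52.6716″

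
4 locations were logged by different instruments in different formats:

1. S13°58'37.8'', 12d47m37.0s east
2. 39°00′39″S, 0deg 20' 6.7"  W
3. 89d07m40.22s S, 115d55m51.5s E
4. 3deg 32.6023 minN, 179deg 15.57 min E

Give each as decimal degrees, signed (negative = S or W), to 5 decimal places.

1. -13.97717, 12.79361
2. -39.01083, -0.33519
3. -89.12784, 115.93097
4. 3.54337, 179.25950

Point 1:
  Latitude: 13° + 58/60 + 37.8/3600 = 13 + 0.966667 + 0.010500 = 13.977167
  S ⇒ negate
  λ: 12 + 47/60 + 37/3600 = 12.793611
  E → positive
Point 2:
  φ: 39 + 0/60 + 39/3600 = 39.010833
  S ⇒ negate
  Longitude: 20′ + 6.7″ = 20.11167′; 0 + 20.11167/60 = 0.335194
  hemisphere W, so the sign is −
Point 3:
  Lat: 89 + 7/60 + 40.22/3600 = 89.127839
  S ⇒ negate
  Lon: 115 + 55/60 + 51.5/3600 = 115.930972
  E ⇒ keep positive
Point 4:
  φ: 3 + 32.6023/60 = 3.543372
  N ⇒ keep positive
  λ: 179 + 15.57/60 = 179.259500
  E ⇒ keep positive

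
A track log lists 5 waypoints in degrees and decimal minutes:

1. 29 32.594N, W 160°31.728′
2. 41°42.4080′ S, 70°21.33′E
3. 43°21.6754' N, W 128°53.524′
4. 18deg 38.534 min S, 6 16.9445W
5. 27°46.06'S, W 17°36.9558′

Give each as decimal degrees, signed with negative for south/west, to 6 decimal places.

Point 1:
  φ: 32.594′ = 0.543233°; total 29.5432333
  N → positive
  Lon: 160 + 31.728/60 = 160.5288000
  hemisphere W, so the sign is −
Point 2:
  Latitude: 41 + 42.408/60 = 41.7068000
  hemisphere S, so the sign is −
  Lon: 70 + 21.33/60 = 70.3555000
  E ⇒ keep positive
Point 3:
  Lat: 43 + 21.6754/60 = 43.3612567
  N ⇒ keep positive
  Longitude: 128 + 53.524/60 = 128.8920667
  W → negative
Point 4:
  Latitude: 18 + 38.534/60 = 18.6422333
  hemisphere S, so the sign is −
  λ: 6 + 16.9445/60 = 6.2824083
  W ⇒ negate
Point 5:
  φ: 27 + 46.06/60 = 27.7676667
  S ⇒ negate
  Longitude: 36.9558′ = 0.615930°; total 17.6159300
  W → negative

1. 29.543233, -160.528800
2. -41.706800, 70.355500
3. 43.361257, -128.892067
4. -18.642233, -6.282408
5. -27.767667, -17.615930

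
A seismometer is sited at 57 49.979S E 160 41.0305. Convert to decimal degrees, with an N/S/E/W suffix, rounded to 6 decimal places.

57.832983° S, 160.683842° E

Latitude: 57 + 49.979/60 = 57.8329833
Longitude: 160 + 41.0305/60 = 160.6838417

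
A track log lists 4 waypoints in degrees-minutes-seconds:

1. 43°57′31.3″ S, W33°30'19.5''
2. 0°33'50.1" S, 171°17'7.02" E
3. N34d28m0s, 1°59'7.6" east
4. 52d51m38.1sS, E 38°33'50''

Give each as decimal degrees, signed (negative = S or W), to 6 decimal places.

Point 1:
  φ: 43° + 57/60 + 31.3/3600 = 43 + 0.950000 + 0.008694 = 43.9586944
  S ⇒ negate
  Longitude: 33 + 30/60 + 19.5/3600 = 33.5054167
  W ⇒ negate
Point 2:
  Latitude: 33′ + 50.1″ = 33.83500′; 0 + 33.83500/60 = 0.5639167
  S ⇒ negate
  Lon: 171° + 17/60 + 7.02/3600 = 171 + 0.283333 + 0.001950 = 171.2852833
  E ⇒ keep positive
Point 3:
  φ: 34 + 28/60 + 0/3600 = 34.4666667
  N → positive
  Lon: 59′ + 7.6″ = 59.12667′; 1 + 59.12667/60 = 1.9854444
  E ⇒ keep positive
Point 4:
  Latitude: 51′ + 38.1″ = 51.63500′; 52 + 51.63500/60 = 52.8605833
  S ⇒ negate
  λ: 33′ + 50″ = 33.83333′; 38 + 33.83333/60 = 38.5638889
  E → positive

1. -43.958694, -33.505417
2. -0.563917, 171.285283
3. 34.466667, 1.985444
4. -52.860583, 38.563889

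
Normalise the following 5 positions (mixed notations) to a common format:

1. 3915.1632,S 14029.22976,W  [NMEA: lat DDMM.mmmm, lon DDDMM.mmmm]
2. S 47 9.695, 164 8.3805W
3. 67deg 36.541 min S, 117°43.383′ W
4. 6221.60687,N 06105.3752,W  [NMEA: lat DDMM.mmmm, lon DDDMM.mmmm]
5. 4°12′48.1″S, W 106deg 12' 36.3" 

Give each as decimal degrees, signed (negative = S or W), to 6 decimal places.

Point 1:
  Lat: split at 2 digits → 39° and 15.1632′; 39 + 15.1632/60 = 39.2527200
  S → negative
  λ: degrees = first 3 digits = 140, minutes = 29.22976; 140 + 29.22976/60 = 140.4871627
  hemisphere W, so the sign is −
Point 2:
  Latitude: 47 + 9.695/60 = 47.1615833
  hemisphere S, so the sign is −
  Lon: 164 + 8.3805/60 = 164.1396750
  hemisphere W, so the sign is −
Point 3:
  φ: 67 + 36.541/60 = 67.6090167
  S → negative
  Lon: 43.383′ = 0.723050°; total 117.7230500
  W → negative
Point 4:
  Lat: degrees = first 2 digits = 62, minutes = 21.60687; 62 + 21.60687/60 = 62.3601145
  N ⇒ keep positive
  Lon: degrees = first 3 digits = 61, minutes = 5.3752; 61 + 5.3752/60 = 61.0895867
  W ⇒ negate
Point 5:
  Lat: 12′ + 48.1″ = 12.80167′; 4 + 12.80167/60 = 4.2133611
  S ⇒ negate
  Longitude: 106 + 12/60 + 36.3/3600 = 106.2100833
  W → negative

1. -39.252720, -140.487163
2. -47.161583, -164.139675
3. -67.609017, -117.723050
4. 62.360115, -61.089587
5. -4.213361, -106.210083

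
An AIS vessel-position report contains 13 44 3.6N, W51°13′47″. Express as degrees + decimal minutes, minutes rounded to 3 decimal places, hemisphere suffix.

13° 44.060′ N, 51° 13.783′ W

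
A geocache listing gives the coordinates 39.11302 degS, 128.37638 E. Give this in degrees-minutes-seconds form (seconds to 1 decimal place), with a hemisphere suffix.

39°06′46.9″ S, 128°22′35.0″ E

Latitude: 0.113020° → 6.78120′; 0.78120 × 60 = 46.872″
λ: 0.376380 × 60 = 22.58280′ → 22′, remainder × 60 = 34.968″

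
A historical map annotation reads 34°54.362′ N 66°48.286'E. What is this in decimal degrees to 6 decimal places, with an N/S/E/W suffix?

Lat: 34 + 54.362/60 = 34.9060333
λ: 48.286′ = 0.804767°; total 66.8047667

34.906033° N, 66.804767° E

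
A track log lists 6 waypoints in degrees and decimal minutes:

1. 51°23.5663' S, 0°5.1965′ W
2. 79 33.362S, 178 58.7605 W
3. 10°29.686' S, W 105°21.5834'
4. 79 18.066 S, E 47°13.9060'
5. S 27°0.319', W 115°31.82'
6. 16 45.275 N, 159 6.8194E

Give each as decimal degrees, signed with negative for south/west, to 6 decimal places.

1. -51.392772, -0.086608
2. -79.556033, -178.979342
3. -10.494767, -105.359723
4. -79.301100, 47.231767
5. -27.005317, -115.530333
6. 16.754583, 159.113657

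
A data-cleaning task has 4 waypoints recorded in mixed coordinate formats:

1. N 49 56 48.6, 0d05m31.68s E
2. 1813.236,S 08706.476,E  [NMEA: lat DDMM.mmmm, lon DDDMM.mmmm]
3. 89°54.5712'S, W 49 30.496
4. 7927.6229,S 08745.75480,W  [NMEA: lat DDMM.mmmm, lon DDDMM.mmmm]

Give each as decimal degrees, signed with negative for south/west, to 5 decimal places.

1. 49.94683, 0.09213
2. -18.22060, 87.10793
3. -89.90952, -49.50827
4. -79.46038, -87.76258

Point 1:
  Lat: 49° + 56/60 + 48.6/3600 = 49 + 0.933333 + 0.013500 = 49.946833
  N → positive
  Longitude: 0° + 5/60 + 31.68/3600 = 0 + 0.083333 + 0.008800 = 0.092133
  E → positive
Point 2:
  Lat: degrees = first 2 digits = 18, minutes = 13.236; 18 + 13.236/60 = 18.220600
  hemisphere S, so the sign is −
  Longitude: split at 3 digits → 087° and 6.476′; 87 + 6.476/60 = 87.107933
  E → positive
Point 3:
  Latitude: 54.5712′ = 0.909520°; total 89.909520
  S ⇒ negate
  λ: 30.496′ = 0.508267°; total 49.508267
  W ⇒ negate
Point 4:
  Latitude: degrees = first 2 digits = 79, minutes = 27.6229; 79 + 27.6229/60 = 79.460382
  hemisphere S, so the sign is −
  λ: degrees = first 3 digits = 87, minutes = 45.7548; 87 + 45.7548/60 = 87.762580
  hemisphere W, so the sign is −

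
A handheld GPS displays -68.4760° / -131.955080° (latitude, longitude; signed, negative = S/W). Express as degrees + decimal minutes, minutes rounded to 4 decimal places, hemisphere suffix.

Latitude is negative → S; |value| = 68.476000
Latitude: fractional part 0.476000 → 28.560000 minutes
Longitude is negative → W; |value| = 131.955080
Lon: fractional part 0.955080 → 57.304800 minutes

68° 28.5600′ S, 131° 57.3048′ W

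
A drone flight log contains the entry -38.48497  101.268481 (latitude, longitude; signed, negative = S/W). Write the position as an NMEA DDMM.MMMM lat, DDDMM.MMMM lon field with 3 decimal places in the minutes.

Latitude is negative → S; |value| = 38.484970
Lat: fractional part 0.484970 → 29.09820 minutes
Longitude: fractional part 0.268481 → 16.10886 minutes

3829.098,S / 10116.109,E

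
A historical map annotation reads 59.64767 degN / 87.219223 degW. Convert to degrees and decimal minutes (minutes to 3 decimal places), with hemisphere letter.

Lat: fractional part 0.647670 → 38.86020 minutes
λ: minutes = (87.219223 − 87) × 60 = 13.15338

59° 38.860′ N, 87° 13.153′ W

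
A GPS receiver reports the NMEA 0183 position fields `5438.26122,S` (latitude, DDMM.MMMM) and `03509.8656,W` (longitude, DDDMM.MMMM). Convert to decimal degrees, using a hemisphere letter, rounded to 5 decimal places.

Latitude: degrees = first 2 digits = 54, minutes = 38.26122; 54 + 38.26122/60 = 54.637687
Lon: split at 3 digits → 035° and 9.8656′; 35 + 9.8656/60 = 35.164427

54.63769° S, 35.16443° W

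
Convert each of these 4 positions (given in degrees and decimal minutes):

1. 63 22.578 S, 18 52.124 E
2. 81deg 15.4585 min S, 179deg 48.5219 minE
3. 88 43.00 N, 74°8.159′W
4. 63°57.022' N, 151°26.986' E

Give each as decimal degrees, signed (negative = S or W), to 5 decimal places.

Point 1:
  Lat: 63 + 22.578/60 = 63.376300
  hemisphere S, so the sign is −
  Lon: 52.124′ = 0.868733°; total 18.868733
  E → positive
Point 2:
  Lat: 15.4585′ = 0.257642°; total 81.257642
  hemisphere S, so the sign is −
  Longitude: 179 + 48.5219/60 = 179.808698
  E → positive
Point 3:
  Latitude: 88 + 43/60 = 88.716667
  N ⇒ keep positive
  Longitude: 8.159′ = 0.135983°; total 74.135983
  W ⇒ negate
Point 4:
  φ: 63 + 57.022/60 = 63.950367
  N → positive
  λ: 26.986′ = 0.449767°; total 151.449767
  E → positive

1. -63.37630, 18.86873
2. -81.25764, 179.80870
3. 88.71667, -74.13598
4. 63.95037, 151.44977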